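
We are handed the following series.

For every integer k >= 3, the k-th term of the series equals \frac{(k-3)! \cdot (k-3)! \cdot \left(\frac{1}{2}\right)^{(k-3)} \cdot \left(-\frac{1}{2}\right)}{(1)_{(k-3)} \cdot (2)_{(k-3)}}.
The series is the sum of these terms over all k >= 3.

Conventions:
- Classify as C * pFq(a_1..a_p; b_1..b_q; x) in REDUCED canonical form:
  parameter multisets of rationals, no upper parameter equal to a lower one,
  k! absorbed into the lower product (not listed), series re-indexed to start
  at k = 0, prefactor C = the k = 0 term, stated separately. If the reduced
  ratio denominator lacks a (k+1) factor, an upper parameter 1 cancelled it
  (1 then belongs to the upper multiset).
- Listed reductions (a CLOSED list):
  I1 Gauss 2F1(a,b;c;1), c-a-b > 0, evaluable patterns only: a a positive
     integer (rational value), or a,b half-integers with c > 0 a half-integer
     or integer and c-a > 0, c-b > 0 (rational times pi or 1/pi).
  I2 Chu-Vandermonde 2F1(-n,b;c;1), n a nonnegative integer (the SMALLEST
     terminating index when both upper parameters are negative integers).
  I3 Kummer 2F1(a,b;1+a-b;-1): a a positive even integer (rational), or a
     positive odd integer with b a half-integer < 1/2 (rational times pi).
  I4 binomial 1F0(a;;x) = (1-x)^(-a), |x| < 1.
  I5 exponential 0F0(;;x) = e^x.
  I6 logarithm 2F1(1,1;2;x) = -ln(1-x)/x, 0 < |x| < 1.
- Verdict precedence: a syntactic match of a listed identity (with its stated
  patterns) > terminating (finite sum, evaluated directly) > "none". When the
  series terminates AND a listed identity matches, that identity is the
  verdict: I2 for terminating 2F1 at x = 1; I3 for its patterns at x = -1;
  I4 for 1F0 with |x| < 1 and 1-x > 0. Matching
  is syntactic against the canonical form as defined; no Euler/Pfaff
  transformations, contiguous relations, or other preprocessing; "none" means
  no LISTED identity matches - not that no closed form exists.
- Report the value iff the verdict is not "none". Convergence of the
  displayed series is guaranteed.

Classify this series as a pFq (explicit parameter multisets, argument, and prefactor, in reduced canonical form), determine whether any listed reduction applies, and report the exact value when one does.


With C = -\frac{1}{2}: the canonical form is 2F1(1, 1; 2; \frac{1}{2}). Verdict (x = \frac{1}{2}): logarithm (I6) applies (the logarithm: parameters (1,1;2), x = \frac{1}{2}). Its exact value is \ln\left(\frac{1}{2}\right).

First insight: x = \frac{1}{2} and the factorial ratio (prefactor -1/2) (k+a-1)!/(a-1)! is a rising factorial (a)_k.
Consecutive-term ratio: r(k) = \frac{1}{2} * (k+1) (k+1) / [(k+2) (k+1)] - rational in k. x = \frac{1}{2}; t_0 = -\frac{1}{2}; negate the roots.


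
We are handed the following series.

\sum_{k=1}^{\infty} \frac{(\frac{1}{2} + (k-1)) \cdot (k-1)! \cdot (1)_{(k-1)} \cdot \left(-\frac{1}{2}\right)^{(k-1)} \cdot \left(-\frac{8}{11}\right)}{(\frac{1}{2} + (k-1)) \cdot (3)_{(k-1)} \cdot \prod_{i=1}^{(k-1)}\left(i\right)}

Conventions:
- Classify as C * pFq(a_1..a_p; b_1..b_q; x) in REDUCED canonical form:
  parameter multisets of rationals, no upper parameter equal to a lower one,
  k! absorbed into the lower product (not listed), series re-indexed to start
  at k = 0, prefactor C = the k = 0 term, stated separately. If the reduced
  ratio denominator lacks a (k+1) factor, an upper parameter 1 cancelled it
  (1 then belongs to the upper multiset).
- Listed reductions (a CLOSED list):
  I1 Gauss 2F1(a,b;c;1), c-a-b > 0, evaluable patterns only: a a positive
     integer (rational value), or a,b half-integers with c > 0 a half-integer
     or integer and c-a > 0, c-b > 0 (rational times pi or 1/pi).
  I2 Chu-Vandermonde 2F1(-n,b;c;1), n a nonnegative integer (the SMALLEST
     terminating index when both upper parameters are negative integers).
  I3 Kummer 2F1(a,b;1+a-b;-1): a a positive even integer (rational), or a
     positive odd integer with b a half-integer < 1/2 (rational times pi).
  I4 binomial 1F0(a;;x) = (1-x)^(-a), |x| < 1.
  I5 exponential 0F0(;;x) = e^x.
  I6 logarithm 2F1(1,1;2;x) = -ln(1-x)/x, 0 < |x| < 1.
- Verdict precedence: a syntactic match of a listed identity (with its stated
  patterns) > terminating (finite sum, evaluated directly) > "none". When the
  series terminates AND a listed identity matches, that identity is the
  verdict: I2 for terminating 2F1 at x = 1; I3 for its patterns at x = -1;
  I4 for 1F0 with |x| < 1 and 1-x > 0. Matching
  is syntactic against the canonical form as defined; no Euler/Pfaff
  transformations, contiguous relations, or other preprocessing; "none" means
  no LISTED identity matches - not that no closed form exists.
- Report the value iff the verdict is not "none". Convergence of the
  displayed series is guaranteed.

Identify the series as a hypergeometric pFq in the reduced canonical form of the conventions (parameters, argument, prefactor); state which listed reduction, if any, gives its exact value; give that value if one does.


This is -\frac{8}{11} * 2F1(1, 1; 3; -\frac{1}{2}) in reduced canonical form. Verdict: none - at argument -\frac{1}{2} the multisets {1, 1} ; {3} match no listed identity.

Key observation: from the first term -\frac{8}{11}: the product of the first k integers (C = -8/11) is k!.
Term ratio: r(k) = -\frac{1}{2} * (k+1) (k+1) / [(k+3) (k+1)] - rational in k, leading ratio -\frac{1}{2}; with t_0 = -\frac{8}{11}, classification follows.


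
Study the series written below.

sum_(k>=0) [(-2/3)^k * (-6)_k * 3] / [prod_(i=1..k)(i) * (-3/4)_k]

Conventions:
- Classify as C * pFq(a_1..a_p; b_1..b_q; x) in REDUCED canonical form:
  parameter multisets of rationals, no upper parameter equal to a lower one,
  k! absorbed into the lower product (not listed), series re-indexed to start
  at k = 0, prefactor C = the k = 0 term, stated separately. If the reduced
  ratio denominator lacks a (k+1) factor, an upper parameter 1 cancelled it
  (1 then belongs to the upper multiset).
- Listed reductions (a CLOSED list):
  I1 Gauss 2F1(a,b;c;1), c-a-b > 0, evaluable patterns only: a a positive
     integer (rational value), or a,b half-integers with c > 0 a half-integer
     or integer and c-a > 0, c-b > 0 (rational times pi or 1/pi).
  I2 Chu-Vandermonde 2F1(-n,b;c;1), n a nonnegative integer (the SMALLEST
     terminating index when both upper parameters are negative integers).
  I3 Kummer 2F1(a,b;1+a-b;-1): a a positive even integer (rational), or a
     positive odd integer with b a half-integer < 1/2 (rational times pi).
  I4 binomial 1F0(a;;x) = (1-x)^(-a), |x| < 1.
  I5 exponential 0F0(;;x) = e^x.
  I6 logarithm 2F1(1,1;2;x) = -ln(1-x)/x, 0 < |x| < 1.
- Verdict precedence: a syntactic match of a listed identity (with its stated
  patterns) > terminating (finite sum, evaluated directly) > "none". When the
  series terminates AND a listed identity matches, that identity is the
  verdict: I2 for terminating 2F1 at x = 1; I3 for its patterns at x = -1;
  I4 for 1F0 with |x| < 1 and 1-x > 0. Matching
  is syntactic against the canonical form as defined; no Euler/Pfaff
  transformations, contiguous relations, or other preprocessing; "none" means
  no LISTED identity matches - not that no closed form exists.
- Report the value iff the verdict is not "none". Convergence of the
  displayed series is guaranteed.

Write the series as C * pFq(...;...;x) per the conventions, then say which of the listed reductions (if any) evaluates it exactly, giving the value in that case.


With C = 3: the canonical form is 1F1(-6; -3/4; -2/3). Verdict: terminating - no listed pattern fits, but -6 in the upper list cuts the series at k = 6; direct evaluation. Hence: -1549983997/7249905.

Key observation: from the first term 3: the product of the first k integers (prefactor 3) is k!.
Adjacent-term ratio: r(k) = (-2/3) * (k-6) / [(k-3/4) (k+1)] - rational in k. x = (-2/3); t_0 = 3; negate the roots.


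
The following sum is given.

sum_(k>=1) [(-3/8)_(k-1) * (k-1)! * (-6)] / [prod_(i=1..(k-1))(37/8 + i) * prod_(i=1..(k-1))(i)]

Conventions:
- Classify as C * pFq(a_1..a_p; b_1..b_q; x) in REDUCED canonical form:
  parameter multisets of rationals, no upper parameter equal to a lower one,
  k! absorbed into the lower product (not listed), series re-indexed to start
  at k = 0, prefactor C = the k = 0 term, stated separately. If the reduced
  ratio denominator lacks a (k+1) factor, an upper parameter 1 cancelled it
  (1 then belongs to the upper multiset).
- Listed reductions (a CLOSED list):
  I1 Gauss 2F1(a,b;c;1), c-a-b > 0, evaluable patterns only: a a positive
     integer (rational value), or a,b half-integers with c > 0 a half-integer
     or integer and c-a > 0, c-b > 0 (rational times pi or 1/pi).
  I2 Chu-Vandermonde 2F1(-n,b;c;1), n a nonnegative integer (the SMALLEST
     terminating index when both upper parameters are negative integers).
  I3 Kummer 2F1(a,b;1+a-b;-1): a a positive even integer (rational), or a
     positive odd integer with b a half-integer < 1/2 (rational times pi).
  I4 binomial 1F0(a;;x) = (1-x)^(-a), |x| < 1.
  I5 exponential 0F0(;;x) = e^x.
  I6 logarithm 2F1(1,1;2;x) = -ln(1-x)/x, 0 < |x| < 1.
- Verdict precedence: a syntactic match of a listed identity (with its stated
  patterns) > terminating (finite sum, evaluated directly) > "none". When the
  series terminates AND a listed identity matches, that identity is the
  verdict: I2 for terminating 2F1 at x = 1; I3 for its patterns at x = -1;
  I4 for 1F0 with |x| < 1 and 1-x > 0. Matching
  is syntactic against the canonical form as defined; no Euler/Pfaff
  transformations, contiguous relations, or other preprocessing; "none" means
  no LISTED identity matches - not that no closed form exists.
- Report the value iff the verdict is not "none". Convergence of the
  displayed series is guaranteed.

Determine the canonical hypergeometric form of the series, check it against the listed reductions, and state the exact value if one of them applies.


The series (x = 1) is 2F1: upper {-3/8, 1}, lower {45/8}, prefactor -6. Verdict: Gauss (I1, integer-parameter pattern) fires (x = 1: the Gamma ratio telescopes since c-a-b = 5 > 0 and a = 1 in Z>0). Hence: -111/20.

Key observation: x = 1 and the product of the first k integers (C = -6, x = 1) is k!.
Ratio: r(k) = 1 * (k-3/8) (k+1) / [(k+45/8) (k+1)] - rational in k, leading ratio 1; with t_0 = -6, classification follows.


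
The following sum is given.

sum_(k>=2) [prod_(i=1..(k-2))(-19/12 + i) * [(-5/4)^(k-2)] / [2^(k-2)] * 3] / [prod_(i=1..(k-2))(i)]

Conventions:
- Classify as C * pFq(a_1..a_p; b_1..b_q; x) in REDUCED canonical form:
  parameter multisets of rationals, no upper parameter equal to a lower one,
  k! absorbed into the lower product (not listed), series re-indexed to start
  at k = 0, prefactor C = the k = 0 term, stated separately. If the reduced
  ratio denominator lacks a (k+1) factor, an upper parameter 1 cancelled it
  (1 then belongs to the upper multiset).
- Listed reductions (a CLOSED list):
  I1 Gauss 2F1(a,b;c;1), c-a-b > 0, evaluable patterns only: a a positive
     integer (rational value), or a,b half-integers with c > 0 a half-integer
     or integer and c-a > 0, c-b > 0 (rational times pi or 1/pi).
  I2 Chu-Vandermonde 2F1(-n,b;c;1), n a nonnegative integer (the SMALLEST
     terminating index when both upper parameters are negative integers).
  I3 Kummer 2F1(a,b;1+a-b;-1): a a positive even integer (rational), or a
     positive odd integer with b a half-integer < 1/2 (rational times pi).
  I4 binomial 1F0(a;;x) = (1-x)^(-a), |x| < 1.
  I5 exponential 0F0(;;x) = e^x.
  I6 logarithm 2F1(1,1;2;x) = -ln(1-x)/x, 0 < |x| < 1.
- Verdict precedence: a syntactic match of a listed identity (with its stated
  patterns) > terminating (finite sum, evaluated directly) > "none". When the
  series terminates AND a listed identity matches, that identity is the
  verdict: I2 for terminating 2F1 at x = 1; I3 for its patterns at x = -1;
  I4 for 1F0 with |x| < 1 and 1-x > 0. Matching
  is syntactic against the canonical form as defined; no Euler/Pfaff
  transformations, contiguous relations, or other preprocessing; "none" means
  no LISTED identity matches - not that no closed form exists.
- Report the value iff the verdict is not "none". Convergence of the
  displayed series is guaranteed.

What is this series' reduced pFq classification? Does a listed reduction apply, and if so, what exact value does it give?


Key observation: from the first term 3: the two k-th powers (prefactor 3) combine into one argument.
Adjacent-term ratio: r(k) = (-5/8) * (k-7/12) / [(k+1)] - poly over poly, x = (-5/8) from leading terms; C = 3 at k = 0.

x = -5/8 here; the reduced form reads 1F0, upper {-7/12}, lower {-}, C = 3. Verdict: the I4 binomial reduction applies (the 1F0 binomial series: exponent 7/12, x = -5/8). Its exact value is 3 * (13/8)^(7/12).


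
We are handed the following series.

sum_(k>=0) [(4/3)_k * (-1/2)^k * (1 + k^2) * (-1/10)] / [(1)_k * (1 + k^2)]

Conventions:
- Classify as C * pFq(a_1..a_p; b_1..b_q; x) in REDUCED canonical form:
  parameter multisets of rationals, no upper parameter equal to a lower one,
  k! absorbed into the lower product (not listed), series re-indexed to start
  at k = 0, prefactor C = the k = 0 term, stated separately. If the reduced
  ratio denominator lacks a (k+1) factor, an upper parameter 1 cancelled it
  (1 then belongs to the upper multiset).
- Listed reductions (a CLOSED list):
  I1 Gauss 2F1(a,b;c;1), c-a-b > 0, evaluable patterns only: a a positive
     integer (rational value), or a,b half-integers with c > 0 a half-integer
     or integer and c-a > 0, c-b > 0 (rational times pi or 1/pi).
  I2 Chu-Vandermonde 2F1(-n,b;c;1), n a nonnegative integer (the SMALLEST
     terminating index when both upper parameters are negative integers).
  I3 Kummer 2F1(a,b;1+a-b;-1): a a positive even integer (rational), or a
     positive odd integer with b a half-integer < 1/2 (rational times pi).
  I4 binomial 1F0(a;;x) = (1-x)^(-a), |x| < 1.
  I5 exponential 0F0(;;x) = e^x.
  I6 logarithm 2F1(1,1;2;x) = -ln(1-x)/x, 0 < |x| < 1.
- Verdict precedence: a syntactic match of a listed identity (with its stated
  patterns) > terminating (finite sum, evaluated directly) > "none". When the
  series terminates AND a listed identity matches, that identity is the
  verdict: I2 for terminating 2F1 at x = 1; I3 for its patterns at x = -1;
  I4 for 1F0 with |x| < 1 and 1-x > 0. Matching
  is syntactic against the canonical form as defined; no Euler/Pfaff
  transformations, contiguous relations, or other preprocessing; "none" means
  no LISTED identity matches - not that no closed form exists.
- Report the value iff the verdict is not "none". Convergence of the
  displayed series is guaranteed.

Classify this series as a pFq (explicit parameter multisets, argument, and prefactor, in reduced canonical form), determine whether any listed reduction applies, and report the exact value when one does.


Structural cue: t_0 being -1/10, (1)_k (C = -1/10) is k! itself.
Adjacent-term ratio: r(k) = (-1/2) * (k+4/3) / [(k+1)] - rational in k. x = (-1/2); t_0 = -1/10; negate the roots.

Reduced: x = -1/2, 1F0, upper = {4/3}, lower = {-}, C = -1/10. Verdict (x = -1/2): the I4 binomial reduction applies (the 1F0 binomial series: exponent -4/3, x = -1/2). Value: (-1/10) * (3/2)^(-4/3).


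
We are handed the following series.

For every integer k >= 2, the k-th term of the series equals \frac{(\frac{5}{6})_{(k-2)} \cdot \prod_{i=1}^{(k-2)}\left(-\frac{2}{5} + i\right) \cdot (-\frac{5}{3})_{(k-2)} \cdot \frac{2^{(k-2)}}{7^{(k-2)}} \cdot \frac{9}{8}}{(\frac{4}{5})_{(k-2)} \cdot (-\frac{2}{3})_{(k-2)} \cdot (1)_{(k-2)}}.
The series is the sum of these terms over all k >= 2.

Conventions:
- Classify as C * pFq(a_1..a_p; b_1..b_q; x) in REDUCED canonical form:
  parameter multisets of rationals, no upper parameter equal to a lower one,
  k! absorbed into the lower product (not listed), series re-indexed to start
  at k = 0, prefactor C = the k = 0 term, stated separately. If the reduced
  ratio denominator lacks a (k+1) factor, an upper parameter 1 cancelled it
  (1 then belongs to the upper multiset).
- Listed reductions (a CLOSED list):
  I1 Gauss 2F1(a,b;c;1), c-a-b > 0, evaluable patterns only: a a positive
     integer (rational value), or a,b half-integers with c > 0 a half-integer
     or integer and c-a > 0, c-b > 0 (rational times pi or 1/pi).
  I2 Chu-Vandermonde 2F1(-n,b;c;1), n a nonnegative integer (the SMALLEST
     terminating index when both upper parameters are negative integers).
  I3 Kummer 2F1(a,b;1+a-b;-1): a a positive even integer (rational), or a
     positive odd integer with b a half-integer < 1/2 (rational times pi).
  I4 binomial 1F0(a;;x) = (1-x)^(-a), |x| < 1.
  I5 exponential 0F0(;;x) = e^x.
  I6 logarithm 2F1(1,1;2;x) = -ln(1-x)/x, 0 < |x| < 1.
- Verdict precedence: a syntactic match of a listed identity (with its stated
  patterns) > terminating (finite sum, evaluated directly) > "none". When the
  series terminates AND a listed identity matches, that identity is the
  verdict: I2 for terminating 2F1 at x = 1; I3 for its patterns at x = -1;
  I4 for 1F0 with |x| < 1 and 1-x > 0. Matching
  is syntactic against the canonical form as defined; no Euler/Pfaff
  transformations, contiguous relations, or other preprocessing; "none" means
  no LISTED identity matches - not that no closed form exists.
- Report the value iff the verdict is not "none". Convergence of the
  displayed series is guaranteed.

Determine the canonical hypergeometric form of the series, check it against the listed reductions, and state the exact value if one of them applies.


Classification (C = \frac{9}{8}): 3F2 with upper {-\frac{5}{3}, \frac{3}{5}, \frac{5}{6}}, lower {-\frac{2}{3}, \frac{4}{5}}, argument x = \frac{2}{7}. Verdict: none - this 3F2 at x = \frac{2}{7} matches no listed pattern, and upper {-\frac{5}{3}, \frac{3}{5}, \frac{5}{6}} holds no stopper.

The tell: t_0 = \frac{9}{8} here, and the two geometric factors (C = 9/8, x = 2/7) combine into one argument.
Consecutive-term ratio: r(k) = \frac{2}{7} * (k-\frac{5}{3}) (k+\frac{3}{5}) (k+\frac{5}{6}) / [(k-\frac{2}{3}) (k+\frac{4}{5}) (k+1)] - rational in k. x = \frac{2}{7}; t_0 = \frac{9}{8}; negate the roots.


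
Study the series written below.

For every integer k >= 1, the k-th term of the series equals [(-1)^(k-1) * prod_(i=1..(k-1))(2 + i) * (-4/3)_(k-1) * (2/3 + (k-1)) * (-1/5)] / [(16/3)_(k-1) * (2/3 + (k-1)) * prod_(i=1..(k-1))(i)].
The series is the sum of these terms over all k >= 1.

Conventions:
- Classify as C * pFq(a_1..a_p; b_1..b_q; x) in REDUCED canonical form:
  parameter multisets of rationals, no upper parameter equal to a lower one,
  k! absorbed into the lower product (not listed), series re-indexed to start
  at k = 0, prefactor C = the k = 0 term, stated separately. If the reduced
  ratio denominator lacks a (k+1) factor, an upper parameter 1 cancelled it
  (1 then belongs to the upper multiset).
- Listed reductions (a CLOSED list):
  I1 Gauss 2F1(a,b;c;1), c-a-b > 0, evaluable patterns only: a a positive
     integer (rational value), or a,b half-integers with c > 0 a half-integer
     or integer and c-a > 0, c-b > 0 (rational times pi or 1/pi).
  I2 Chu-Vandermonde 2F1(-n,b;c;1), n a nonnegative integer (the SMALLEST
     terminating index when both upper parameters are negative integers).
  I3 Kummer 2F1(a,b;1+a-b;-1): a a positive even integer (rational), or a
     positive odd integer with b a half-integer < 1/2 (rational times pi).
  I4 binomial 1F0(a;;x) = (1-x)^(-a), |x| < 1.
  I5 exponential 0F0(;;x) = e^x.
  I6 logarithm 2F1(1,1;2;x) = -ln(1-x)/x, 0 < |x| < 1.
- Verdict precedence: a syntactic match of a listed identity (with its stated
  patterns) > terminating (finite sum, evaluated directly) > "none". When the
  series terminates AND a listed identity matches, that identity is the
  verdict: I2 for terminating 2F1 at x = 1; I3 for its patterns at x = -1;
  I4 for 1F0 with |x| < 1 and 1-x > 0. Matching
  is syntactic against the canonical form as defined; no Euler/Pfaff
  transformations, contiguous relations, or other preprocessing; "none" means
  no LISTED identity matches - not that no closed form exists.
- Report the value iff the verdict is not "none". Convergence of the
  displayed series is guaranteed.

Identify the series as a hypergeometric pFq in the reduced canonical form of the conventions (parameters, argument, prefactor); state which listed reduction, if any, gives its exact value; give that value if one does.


The tell: with t_0 = -1/5, the running product (C = -1/5, x = -1) telescopes to a rising factorial.
Ratio: r(k) = (-1) * (k-4/3) (k+3) / [(k+16/3) (k+1)] ; factor over Q: parameters, x = (-1), and C = -1/5.

Classification (C = -1/5): 2F1 with upper {-4/3, 3}, lower {16/3}, argument x = -1. Verdict: none. No listed pattern accepts 2F1(-4/3, 3; 16/3; -1).


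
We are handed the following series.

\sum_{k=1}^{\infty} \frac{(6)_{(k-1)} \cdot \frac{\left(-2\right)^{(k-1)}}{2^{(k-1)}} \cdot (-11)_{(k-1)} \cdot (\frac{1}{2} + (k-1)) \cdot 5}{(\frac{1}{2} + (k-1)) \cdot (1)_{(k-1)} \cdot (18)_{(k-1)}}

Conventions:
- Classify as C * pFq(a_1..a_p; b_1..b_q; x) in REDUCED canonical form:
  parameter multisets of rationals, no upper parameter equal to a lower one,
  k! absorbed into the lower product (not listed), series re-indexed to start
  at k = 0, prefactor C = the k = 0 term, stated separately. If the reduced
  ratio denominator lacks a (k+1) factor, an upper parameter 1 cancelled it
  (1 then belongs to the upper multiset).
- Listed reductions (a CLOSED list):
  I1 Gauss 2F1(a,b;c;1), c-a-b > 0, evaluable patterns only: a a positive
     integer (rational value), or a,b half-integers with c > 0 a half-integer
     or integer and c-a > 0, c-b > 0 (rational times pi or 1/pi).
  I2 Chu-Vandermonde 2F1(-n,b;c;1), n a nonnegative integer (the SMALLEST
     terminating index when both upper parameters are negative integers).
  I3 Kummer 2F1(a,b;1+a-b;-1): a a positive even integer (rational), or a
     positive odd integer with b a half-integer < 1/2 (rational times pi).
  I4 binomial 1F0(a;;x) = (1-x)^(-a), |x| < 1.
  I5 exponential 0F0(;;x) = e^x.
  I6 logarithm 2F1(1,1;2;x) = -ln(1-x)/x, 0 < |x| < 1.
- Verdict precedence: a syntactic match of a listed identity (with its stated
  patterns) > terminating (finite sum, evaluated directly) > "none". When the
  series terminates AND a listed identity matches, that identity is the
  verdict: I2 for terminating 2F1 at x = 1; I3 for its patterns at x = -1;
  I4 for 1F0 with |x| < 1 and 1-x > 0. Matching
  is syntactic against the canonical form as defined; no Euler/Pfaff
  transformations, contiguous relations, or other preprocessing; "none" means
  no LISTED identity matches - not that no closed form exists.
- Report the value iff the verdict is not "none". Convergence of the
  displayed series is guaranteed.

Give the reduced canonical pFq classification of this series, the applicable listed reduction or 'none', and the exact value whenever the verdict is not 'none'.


Structural cue: with t_0 = 5, (1)_k (C = 5, x = -1) is k! itself.
Ratio: r(k) = -1 * (k-11) (k+6) / [(k+18) (k+1)] - rational in k, leading ratio -1; with t_0 = 5, classification follows.

This is 5 * 2F1(-11, 6; 18; -1) in reduced canonical form. Verdict: Kummer (I3) matches (x = -1; c = 18 equals 1+a-b for upper {-11, 6}: listed pattern). Its exact value is 170.


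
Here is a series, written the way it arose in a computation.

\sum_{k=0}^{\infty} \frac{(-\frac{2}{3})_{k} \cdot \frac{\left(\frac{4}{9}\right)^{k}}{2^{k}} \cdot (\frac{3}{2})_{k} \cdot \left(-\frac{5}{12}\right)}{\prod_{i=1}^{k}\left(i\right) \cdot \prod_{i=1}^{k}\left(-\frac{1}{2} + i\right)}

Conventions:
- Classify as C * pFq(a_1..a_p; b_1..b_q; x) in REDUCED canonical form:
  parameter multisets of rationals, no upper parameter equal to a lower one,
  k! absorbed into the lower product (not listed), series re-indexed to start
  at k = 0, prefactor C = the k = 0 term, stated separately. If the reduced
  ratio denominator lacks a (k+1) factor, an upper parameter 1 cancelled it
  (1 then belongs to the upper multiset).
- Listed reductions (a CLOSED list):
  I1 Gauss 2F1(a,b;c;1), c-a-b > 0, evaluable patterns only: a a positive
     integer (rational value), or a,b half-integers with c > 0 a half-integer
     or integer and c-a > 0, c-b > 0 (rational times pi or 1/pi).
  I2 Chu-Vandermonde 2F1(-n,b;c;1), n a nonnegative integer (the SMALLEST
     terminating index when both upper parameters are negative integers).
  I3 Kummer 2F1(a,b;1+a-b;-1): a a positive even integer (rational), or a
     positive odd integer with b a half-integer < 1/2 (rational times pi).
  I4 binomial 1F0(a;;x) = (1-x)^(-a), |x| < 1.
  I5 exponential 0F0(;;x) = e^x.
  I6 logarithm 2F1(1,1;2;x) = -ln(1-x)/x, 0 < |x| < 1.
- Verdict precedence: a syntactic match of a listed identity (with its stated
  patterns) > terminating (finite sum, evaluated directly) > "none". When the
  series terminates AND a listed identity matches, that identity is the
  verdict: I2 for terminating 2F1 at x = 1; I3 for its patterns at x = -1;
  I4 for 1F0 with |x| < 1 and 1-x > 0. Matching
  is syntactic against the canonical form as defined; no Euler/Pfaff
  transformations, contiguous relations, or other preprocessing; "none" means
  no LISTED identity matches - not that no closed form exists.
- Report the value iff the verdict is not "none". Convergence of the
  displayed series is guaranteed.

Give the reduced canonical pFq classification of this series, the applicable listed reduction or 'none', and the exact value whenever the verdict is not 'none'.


The series (x = \frac{2}{9}) is 2F1: upper {-\frac{2}{3}, \frac{3}{2}}, lower {\frac{1}{2}}, prefactor -\frac{5}{12}. Verdict: none. Every listed pattern misses the 2F1 form at \frac{2}{9}, upper {-\frac{2}{3}, \frac{3}{2}}.

The tell: with t_0 = -\frac{5}{12}, the two k-th powers (C = -5/12) combine into one argument.
Term ratio: r(k) = \frac{2}{9} * (k-\frac{2}{3}) (k+\frac{3}{2}) / [(k+\frac{1}{2}) (k+1)] - rational in k. x = \frac{2}{9}; t_0 = -\frac{5}{12}; negate the roots.


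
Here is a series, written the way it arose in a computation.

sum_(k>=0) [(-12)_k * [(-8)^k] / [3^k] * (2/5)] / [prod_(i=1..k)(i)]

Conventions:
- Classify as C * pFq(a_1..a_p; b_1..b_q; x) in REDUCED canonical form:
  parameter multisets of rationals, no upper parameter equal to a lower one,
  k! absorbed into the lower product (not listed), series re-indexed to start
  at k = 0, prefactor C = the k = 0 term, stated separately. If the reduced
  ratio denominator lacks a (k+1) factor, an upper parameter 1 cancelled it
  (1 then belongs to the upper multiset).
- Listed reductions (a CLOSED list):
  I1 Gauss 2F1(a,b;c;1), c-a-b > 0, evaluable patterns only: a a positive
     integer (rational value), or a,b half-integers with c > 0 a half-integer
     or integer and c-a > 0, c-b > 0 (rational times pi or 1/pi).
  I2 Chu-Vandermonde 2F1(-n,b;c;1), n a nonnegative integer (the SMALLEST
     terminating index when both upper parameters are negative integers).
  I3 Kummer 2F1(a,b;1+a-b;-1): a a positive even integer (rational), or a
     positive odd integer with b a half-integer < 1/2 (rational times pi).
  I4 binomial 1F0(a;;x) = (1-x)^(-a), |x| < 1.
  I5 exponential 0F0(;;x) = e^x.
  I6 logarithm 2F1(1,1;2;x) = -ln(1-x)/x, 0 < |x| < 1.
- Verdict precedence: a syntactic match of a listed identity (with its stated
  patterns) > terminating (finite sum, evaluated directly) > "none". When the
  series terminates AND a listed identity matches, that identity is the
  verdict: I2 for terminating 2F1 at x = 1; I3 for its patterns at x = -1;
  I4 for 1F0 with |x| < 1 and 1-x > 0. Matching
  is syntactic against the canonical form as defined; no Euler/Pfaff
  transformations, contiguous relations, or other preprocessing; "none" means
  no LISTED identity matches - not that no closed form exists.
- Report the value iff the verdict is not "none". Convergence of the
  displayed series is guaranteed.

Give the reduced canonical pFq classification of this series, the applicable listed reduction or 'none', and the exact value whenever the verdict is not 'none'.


With C = 2/5: the canonical form is 1F0(-12; -; -8/3). Verdict: terminating at k = 12: the factor (-12)_k kills every later term; summing the 13 survivors is exact. Hence: 6276856753442/2657205.

Key step: with t_0 = 2/5, the product of the first k integers (C = 2/5) is k!.
Step ratio: r(k) = (-8/3) * (k-12) / [(k+1)] - rational in k. x = (-8/3); t_0 = 2/5; negate the roots.


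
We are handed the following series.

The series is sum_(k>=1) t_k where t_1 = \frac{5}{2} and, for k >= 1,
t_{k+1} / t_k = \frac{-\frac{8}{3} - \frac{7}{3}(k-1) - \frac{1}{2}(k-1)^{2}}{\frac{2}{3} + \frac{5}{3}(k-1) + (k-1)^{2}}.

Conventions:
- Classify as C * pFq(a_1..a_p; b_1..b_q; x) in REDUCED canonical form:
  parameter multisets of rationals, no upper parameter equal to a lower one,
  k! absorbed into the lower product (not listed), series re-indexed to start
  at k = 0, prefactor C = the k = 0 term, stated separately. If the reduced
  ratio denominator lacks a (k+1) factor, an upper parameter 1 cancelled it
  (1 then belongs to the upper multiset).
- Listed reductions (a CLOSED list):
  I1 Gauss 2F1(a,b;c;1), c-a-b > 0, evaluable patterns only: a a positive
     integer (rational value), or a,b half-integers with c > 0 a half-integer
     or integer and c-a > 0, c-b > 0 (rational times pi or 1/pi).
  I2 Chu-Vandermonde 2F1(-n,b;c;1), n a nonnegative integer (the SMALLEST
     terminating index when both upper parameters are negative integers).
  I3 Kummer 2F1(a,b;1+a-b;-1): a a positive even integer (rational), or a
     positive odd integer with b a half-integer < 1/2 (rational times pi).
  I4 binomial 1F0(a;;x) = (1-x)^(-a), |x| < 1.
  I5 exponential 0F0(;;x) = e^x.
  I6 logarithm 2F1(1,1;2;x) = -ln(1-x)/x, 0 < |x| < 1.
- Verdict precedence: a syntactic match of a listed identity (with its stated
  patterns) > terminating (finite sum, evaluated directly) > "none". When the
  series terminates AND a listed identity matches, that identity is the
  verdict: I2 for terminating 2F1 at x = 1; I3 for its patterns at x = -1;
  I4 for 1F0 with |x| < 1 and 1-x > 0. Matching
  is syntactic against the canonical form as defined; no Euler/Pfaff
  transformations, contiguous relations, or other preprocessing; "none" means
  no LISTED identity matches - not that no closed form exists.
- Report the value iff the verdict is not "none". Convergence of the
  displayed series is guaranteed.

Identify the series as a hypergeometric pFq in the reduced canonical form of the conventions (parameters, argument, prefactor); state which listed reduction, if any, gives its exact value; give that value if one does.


Prefactor \frac{5}{2}, argument -\frac{1}{2}: 2F1 with upper {2, \frac{8}{3}} over lower {\frac{2}{3}}. Verdict: none. A 2F1 with upper {2, \frac{8}{3}} fits none of I1-I6 at x = -\frac{1}{2}; the sum runs forever.

First insight: t_0 = \frac{5}{2} here, and the expanded ratio factors over Q; prefactor 5/2, roots give parameters.
Ratio: r(k) = -\frac{1}{2} * (k+2) (k+\frac{8}{3}) / [(k+\frac{2}{3}) (k+1)] ; factor over Q: parameters, x = -\frac{1}{2}, and C = \frac{5}{2}.


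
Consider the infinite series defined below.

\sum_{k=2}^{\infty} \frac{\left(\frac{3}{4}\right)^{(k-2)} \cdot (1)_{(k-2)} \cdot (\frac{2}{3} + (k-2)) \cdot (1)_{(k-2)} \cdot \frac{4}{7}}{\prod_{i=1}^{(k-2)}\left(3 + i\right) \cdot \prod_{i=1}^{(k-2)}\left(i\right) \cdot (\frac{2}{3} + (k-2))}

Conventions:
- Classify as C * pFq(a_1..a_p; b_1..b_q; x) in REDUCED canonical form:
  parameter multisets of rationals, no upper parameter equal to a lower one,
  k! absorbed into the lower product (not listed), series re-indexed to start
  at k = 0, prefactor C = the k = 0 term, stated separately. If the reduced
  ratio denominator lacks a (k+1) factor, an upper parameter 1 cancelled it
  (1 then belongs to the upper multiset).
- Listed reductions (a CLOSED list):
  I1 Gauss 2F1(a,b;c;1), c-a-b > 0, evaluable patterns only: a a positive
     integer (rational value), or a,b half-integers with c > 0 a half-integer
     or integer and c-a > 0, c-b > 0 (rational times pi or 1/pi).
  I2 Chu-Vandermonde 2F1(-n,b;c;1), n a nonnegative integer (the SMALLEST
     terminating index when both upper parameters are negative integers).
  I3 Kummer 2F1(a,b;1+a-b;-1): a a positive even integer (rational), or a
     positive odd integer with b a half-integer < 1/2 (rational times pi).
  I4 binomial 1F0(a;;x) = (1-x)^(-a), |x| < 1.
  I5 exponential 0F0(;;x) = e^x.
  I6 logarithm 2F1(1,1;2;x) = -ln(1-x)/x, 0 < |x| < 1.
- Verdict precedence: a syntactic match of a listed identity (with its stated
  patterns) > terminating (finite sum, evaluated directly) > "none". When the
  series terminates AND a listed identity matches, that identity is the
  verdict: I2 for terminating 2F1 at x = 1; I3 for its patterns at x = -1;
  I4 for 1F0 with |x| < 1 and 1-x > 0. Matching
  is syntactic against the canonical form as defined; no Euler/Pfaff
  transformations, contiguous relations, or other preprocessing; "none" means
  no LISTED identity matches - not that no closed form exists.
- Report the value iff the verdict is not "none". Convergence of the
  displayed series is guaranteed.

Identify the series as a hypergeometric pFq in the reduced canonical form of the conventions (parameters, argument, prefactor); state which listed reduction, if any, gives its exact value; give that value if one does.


This is \frac{4}{7} * 2F1(1, 1; 4; \frac{3}{4}) in reduced canonical form. Verdict: none - this 2F1 at x = \frac{3}{4} matches no listed pattern, and upper {1, 1} holds no stopper.

Key step: x = \frac{3}{4} and the product of the first k integers (C = 4/7) is k!.
Adjacent-term ratio: r(k) = \frac{3}{4} * (k+1) (k+1) / [(k+4) (k+1)] ; factor over Q: parameters, x = \frac{3}{4}, and C = \frac{4}{7}.


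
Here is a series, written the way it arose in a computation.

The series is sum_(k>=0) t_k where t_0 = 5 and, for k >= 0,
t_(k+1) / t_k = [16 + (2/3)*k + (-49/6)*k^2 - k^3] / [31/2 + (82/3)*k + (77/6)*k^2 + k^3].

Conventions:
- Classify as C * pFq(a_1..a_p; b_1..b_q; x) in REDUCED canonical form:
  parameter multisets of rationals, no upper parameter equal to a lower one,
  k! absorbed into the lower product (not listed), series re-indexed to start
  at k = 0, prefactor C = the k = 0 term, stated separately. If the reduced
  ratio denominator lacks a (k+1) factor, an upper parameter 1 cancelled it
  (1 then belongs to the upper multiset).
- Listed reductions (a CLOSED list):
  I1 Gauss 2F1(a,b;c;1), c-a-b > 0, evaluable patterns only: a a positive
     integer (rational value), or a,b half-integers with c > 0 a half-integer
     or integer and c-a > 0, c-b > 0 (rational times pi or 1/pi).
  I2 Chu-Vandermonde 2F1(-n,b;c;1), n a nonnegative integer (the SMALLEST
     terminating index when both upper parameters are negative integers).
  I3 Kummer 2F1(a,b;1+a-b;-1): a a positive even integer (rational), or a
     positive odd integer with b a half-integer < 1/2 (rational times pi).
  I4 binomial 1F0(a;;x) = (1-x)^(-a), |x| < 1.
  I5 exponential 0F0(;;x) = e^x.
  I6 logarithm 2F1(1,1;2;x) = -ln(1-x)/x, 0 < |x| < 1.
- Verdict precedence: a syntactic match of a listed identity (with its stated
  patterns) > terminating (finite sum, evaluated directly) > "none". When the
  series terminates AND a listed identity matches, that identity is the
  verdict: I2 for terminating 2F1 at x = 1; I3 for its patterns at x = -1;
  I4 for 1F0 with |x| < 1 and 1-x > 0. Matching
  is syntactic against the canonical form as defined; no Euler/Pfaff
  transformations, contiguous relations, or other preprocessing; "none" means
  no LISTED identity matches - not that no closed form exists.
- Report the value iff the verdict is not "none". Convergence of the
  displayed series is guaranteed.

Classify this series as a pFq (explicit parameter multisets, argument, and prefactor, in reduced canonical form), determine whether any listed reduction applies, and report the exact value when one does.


Key step: t_0 = 5 here, and the ratio is unreduced: k + 3/2 divides both sides (C = 5, x = -1).
Adjacent-term ratio: r(k) = (-1) * (k-4/3) (k+8) / [(k+31/3) (k+1)] - poly over poly, x = (-1) from leading terms; C = 5 at k = 0.

This is 5 * 2F1(-4/3, 8; 31/3; -1) in reduced canonical form. Verdict (x = -1): Kummer (I3) applies (x = -1; c = 31/3 equals 1+a-b for upper {-4/3, 8}: listed pattern). Hence: 5225/486.


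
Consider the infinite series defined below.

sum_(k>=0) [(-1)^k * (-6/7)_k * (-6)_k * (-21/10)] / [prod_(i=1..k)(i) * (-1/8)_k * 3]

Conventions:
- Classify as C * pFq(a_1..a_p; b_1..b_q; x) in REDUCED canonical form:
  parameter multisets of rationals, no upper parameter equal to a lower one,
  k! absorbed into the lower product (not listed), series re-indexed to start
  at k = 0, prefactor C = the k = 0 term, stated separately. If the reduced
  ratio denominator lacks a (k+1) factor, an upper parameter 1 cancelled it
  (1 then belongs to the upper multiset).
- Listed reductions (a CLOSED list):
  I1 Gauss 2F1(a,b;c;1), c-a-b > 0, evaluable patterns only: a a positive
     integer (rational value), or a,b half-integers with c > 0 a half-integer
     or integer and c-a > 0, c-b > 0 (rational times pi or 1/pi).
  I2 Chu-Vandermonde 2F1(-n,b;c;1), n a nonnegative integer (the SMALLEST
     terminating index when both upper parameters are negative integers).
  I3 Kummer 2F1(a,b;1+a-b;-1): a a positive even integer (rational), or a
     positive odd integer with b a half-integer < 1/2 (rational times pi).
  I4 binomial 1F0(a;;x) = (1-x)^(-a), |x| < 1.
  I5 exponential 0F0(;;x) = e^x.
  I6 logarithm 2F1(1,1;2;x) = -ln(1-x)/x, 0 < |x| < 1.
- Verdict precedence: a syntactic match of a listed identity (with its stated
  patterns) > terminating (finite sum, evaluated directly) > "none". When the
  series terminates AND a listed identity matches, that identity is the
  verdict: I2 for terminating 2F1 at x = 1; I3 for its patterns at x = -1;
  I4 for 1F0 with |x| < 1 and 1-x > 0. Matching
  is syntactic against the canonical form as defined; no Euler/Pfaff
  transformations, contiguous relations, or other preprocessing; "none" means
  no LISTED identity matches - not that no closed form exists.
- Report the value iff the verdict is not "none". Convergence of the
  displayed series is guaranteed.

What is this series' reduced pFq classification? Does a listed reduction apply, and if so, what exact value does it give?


The tell: t_0 = -7/10 here, and the constant factors (C = -7/10, x = -1) combine into one prefactor.
Adjacent-term ratio: r(k) = (-1) * (k-6) (k-6/7) / [(k-1/8) (k+1)] - rational in k. x = (-1); t_0 = -7/10; negate the roots.

This is -7/10 * 2F1(-6, -6/7; -1/8; -1) in reduced canonical form. Verdict: terminating - the sum ends at index 6 because -6 is a negative integer; exact evaluation follows. Its exact value is -27559386037/474125470.


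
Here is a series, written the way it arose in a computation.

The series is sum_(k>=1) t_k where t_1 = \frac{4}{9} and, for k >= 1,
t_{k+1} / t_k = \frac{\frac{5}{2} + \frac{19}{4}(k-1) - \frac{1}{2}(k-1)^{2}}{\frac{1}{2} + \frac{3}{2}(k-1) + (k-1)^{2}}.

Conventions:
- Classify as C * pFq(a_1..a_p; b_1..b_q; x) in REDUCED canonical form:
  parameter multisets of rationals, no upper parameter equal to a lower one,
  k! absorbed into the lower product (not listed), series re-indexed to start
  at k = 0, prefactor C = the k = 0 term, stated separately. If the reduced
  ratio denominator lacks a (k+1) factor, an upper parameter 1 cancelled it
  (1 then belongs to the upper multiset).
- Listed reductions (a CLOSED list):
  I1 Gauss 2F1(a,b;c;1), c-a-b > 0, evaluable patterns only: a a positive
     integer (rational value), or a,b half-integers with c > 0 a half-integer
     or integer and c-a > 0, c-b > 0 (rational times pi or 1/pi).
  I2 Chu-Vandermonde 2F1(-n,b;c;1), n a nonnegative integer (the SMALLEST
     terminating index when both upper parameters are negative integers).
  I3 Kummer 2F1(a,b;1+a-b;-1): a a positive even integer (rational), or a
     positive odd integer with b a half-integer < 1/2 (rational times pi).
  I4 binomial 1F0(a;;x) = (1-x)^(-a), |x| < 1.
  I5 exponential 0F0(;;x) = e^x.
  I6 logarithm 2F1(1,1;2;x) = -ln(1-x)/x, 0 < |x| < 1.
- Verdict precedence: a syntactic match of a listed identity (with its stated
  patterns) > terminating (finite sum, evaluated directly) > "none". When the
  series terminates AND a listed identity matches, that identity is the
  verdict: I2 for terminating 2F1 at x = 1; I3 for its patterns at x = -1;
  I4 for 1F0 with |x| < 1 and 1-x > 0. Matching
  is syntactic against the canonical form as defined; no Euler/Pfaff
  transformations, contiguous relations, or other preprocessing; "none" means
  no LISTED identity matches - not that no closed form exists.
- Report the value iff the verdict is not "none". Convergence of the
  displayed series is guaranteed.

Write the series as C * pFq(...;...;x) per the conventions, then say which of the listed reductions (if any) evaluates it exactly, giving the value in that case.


Classification (C = \frac{4}{9}): 1F0 with upper {-10}, lower {-}, argument x = -\frac{1}{2}. Verdict at x = -\frac{1}{2}: the binomial series (I4) matches (the 1F0 binomial series: exponent 10, x = -\frac{1}{2}). Its exact value is \frac{6561}{256}.

Key observation: t_0 being \frac{4}{9}, the ratio is unreduced: k + 1/2 divides both sides (C = 4/9).
Step ratio: r(k) = -\frac{1}{2} * (k-10) / [(k+1)] - rational; roots negated = parameters, x = -\frac{1}{2}, C = \frac{4}{9}.
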